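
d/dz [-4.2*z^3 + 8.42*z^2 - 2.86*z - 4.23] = -12.6*z^2 + 16.84*z - 2.86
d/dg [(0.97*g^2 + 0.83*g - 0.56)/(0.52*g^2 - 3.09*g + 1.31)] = (-3.4289*g^2 + 3.1238*g - 0.6431)/(0.2704*g^4 - 3.2136*g^3 + 10.9105*g^2 - 8.0958*g + 1.7161)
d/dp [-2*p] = -2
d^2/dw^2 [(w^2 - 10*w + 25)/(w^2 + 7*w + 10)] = 2*(-17*w^3 + 45*w^2 + 825*w + 1775)/(w^6 + 21*w^5 + 177*w^4 + 763*w^3 + 1770*w^2 + 2100*w + 1000)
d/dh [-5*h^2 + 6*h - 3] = 6 - 10*h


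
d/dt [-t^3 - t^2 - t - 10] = -3*t^2 - 2*t - 1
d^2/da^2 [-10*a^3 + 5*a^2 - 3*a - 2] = 10 - 60*a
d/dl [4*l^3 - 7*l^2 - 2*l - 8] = 12*l^2 - 14*l - 2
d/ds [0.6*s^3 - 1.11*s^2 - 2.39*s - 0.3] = 1.8*s^2 - 2.22*s - 2.39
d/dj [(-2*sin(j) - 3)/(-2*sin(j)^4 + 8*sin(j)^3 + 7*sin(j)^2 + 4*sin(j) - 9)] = 2*(-6*sin(j)^4 + 4*sin(j)^3 + 43*sin(j)^2 + 21*sin(j) + 15)*cos(j)/(2*sin(j)^4 - 8*sin(j)^3 - 7*sin(j)^2 - 4*sin(j) + 9)^2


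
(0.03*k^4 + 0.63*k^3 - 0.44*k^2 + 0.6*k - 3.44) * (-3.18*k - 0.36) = -0.0954*k^5 - 2.0142*k^4 + 1.1724*k^3 - 1.7496*k^2 + 10.7232*k + 1.2384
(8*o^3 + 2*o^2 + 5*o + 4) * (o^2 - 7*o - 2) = 8*o^5 - 54*o^4 - 25*o^3 - 35*o^2 - 38*o - 8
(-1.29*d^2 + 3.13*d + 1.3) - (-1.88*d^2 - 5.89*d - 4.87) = 0.59*d^2 + 9.02*d + 6.17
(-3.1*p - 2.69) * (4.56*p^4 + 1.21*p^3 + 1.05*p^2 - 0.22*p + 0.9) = -14.136*p^5 - 16.0174*p^4 - 6.5099*p^3 - 2.1425*p^2 - 2.1982*p - 2.421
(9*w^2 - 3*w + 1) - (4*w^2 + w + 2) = 5*w^2 - 4*w - 1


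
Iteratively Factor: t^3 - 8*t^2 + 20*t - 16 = (t - 2)*(t^2 - 6*t + 8) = (t - 4)*(t - 2)*(t - 2)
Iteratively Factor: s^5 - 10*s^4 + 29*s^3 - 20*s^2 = (s - 4)*(s^4 - 6*s^3 + 5*s^2) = (s - 5)*(s - 4)*(s^3 - s^2) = s*(s - 5)*(s - 4)*(s^2 - s) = s*(s - 5)*(s - 4)*(s - 1)*(s)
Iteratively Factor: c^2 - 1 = (c - 1)*(c + 1)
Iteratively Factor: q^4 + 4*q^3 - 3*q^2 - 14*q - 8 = (q + 1)*(q^3 + 3*q^2 - 6*q - 8) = (q + 1)^2*(q^2 + 2*q - 8) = (q - 2)*(q + 1)^2*(q + 4)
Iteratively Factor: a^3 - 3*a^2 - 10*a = (a)*(a^2 - 3*a - 10) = a*(a - 5)*(a + 2)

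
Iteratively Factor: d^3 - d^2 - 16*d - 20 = (d - 5)*(d^2 + 4*d + 4) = (d - 5)*(d + 2)*(d + 2)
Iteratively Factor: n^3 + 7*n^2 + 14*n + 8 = (n + 4)*(n^2 + 3*n + 2) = (n + 1)*(n + 4)*(n + 2)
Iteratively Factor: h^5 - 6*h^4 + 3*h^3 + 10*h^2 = (h + 1)*(h^4 - 7*h^3 + 10*h^2) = (h - 2)*(h + 1)*(h^3 - 5*h^2) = h*(h - 2)*(h + 1)*(h^2 - 5*h) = h*(h - 5)*(h - 2)*(h + 1)*(h)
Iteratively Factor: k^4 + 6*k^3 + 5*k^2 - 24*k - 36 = (k + 3)*(k^3 + 3*k^2 - 4*k - 12) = (k - 2)*(k + 3)*(k^2 + 5*k + 6) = (k - 2)*(k + 3)^2*(k + 2)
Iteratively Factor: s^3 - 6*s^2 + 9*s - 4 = (s - 1)*(s^2 - 5*s + 4) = (s - 4)*(s - 1)*(s - 1)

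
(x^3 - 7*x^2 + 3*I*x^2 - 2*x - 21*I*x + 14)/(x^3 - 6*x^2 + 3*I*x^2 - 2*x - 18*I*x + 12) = (x - 7)/(x - 6)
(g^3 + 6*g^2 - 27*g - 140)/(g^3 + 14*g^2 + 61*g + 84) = (g - 5)/(g + 3)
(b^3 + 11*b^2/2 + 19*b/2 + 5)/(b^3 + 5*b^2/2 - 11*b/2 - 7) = (2*b^2 + 9*b + 10)/(2*b^2 + 3*b - 14)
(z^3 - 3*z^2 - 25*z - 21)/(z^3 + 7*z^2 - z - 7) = (z^2 - 4*z - 21)/(z^2 + 6*z - 7)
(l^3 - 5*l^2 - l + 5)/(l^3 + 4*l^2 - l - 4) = (l - 5)/(l + 4)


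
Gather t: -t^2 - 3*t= -t^2 - 3*t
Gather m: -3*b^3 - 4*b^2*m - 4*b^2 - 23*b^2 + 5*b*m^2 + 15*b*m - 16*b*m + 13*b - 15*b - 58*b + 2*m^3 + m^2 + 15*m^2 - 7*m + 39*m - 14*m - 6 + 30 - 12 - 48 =-3*b^3 - 27*b^2 - 60*b + 2*m^3 + m^2*(5*b + 16) + m*(-4*b^2 - b + 18) - 36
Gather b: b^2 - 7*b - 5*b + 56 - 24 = b^2 - 12*b + 32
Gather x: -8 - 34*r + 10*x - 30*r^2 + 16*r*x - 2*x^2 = -30*r^2 - 34*r - 2*x^2 + x*(16*r + 10) - 8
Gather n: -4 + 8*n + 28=8*n + 24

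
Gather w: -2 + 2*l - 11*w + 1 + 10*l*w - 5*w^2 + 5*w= 2*l - 5*w^2 + w*(10*l - 6) - 1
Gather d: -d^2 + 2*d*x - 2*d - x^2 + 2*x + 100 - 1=-d^2 + d*(2*x - 2) - x^2 + 2*x + 99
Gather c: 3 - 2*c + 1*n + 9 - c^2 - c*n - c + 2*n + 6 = -c^2 + c*(-n - 3) + 3*n + 18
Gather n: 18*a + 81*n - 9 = 18*a + 81*n - 9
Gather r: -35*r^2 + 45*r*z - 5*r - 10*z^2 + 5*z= -35*r^2 + r*(45*z - 5) - 10*z^2 + 5*z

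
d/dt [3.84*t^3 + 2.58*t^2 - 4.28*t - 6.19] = 11.52*t^2 + 5.16*t - 4.28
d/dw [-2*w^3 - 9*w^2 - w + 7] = -6*w^2 - 18*w - 1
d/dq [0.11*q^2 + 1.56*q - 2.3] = 0.22*q + 1.56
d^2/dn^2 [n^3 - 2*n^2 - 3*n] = 6*n - 4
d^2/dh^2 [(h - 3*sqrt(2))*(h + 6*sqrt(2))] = 2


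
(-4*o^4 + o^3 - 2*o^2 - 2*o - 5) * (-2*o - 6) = 8*o^5 + 22*o^4 - 2*o^3 + 16*o^2 + 22*o + 30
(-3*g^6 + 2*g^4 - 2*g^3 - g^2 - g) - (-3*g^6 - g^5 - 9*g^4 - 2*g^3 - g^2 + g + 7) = g^5 + 11*g^4 - 2*g - 7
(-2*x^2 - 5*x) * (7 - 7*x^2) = 14*x^4 + 35*x^3 - 14*x^2 - 35*x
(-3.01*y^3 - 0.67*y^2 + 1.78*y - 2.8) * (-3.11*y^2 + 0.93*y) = 9.3611*y^5 - 0.7156*y^4 - 6.1589*y^3 + 10.3634*y^2 - 2.604*y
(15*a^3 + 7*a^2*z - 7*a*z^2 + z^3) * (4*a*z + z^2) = 60*a^4*z + 43*a^3*z^2 - 21*a^2*z^3 - 3*a*z^4 + z^5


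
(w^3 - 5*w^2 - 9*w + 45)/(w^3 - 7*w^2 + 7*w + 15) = (w + 3)/(w + 1)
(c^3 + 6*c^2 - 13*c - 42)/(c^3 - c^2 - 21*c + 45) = (c^2 + 9*c + 14)/(c^2 + 2*c - 15)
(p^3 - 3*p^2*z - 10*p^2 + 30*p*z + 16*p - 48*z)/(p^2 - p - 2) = (p^2 - 3*p*z - 8*p + 24*z)/(p + 1)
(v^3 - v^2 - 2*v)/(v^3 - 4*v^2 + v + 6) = v/(v - 3)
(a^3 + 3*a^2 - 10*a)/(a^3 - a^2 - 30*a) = (a - 2)/(a - 6)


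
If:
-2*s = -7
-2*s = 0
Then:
No Solution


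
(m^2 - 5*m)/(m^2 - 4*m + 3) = m*(m - 5)/(m^2 - 4*m + 3)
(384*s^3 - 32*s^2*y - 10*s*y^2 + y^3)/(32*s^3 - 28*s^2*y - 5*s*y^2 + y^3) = (-48*s^2 - 2*s*y + y^2)/(-4*s^2 + 3*s*y + y^2)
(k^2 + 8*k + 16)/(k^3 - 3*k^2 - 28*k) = (k + 4)/(k*(k - 7))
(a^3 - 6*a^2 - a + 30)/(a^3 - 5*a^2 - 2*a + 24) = (a - 5)/(a - 4)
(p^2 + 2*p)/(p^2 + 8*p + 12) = p/(p + 6)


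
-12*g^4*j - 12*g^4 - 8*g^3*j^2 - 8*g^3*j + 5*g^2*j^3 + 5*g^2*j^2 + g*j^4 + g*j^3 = (-2*g + j)*(g + j)*(6*g + j)*(g*j + g)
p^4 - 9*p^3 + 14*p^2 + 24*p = p*(p - 6)*(p - 4)*(p + 1)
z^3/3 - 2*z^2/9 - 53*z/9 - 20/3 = (z/3 + 1)*(z - 5)*(z + 4/3)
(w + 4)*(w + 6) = w^2 + 10*w + 24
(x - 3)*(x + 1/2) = x^2 - 5*x/2 - 3/2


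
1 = 1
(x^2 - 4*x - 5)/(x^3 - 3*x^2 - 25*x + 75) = (x + 1)/(x^2 + 2*x - 15)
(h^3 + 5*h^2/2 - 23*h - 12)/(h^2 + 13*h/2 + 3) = h - 4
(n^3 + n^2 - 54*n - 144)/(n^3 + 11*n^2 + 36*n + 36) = (n - 8)/(n + 2)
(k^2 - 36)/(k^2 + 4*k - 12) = (k - 6)/(k - 2)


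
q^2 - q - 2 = (q - 2)*(q + 1)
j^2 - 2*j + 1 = (j - 1)^2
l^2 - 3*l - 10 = (l - 5)*(l + 2)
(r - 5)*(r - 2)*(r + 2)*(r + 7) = r^4 + 2*r^3 - 39*r^2 - 8*r + 140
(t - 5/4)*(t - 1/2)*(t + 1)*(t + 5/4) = t^4 + t^3/2 - 33*t^2/16 - 25*t/32 + 25/32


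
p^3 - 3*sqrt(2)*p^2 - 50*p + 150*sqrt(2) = (p - 5*sqrt(2))*(p - 3*sqrt(2))*(p + 5*sqrt(2))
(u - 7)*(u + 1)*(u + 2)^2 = u^4 - 2*u^3 - 27*u^2 - 52*u - 28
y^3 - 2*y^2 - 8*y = y*(y - 4)*(y + 2)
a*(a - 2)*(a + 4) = a^3 + 2*a^2 - 8*a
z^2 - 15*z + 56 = (z - 8)*(z - 7)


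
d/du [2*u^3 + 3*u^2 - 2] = 6*u*(u + 1)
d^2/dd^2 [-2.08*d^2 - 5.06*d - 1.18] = -4.16000000000000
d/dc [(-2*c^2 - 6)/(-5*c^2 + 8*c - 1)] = 8*(-2*c^2 - 7*c + 6)/(25*c^4 - 80*c^3 + 74*c^2 - 16*c + 1)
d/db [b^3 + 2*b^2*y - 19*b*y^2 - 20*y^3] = 3*b^2 + 4*b*y - 19*y^2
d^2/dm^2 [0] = 0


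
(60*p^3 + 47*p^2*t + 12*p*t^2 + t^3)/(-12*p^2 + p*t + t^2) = (-15*p^2 - 8*p*t - t^2)/(3*p - t)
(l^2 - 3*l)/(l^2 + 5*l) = (l - 3)/(l + 5)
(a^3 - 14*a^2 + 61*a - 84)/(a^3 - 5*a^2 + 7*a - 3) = (a^2 - 11*a + 28)/(a^2 - 2*a + 1)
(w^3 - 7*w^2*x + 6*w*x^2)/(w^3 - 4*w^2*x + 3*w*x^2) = (-w + 6*x)/(-w + 3*x)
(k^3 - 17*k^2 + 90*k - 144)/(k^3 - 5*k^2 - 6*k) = (k^2 - 11*k + 24)/(k*(k + 1))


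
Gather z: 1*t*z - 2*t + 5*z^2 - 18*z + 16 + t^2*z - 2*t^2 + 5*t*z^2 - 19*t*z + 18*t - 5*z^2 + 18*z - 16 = -2*t^2 + 5*t*z^2 + 16*t + z*(t^2 - 18*t)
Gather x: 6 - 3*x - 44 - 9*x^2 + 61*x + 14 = -9*x^2 + 58*x - 24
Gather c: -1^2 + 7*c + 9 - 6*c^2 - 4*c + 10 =-6*c^2 + 3*c + 18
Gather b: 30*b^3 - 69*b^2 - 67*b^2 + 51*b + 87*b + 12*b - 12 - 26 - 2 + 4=30*b^3 - 136*b^2 + 150*b - 36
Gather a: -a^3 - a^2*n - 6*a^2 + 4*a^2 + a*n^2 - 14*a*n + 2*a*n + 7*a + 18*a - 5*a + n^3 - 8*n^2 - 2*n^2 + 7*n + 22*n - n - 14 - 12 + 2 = -a^3 + a^2*(-n - 2) + a*(n^2 - 12*n + 20) + n^3 - 10*n^2 + 28*n - 24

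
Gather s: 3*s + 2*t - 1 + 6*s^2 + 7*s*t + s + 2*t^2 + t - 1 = 6*s^2 + s*(7*t + 4) + 2*t^2 + 3*t - 2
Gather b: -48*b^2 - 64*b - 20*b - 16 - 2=-48*b^2 - 84*b - 18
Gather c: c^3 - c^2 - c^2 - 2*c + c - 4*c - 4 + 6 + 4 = c^3 - 2*c^2 - 5*c + 6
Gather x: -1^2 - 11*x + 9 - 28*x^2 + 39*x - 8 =-28*x^2 + 28*x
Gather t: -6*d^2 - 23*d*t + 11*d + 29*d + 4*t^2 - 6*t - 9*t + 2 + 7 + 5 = -6*d^2 + 40*d + 4*t^2 + t*(-23*d - 15) + 14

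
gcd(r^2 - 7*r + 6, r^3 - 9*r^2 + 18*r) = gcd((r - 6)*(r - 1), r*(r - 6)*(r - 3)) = r - 6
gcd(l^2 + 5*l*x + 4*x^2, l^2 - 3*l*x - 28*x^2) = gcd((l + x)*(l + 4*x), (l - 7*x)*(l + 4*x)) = l + 4*x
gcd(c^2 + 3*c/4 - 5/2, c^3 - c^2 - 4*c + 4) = c + 2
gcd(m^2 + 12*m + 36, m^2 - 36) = m + 6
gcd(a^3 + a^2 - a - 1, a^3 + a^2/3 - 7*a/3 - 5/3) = a^2 + 2*a + 1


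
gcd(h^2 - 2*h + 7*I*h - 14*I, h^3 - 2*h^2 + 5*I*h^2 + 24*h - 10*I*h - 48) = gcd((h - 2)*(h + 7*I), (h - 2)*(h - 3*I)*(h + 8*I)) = h - 2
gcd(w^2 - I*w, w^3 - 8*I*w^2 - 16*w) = w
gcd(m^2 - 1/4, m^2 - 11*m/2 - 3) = m + 1/2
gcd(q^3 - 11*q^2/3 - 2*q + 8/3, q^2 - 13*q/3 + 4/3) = q - 4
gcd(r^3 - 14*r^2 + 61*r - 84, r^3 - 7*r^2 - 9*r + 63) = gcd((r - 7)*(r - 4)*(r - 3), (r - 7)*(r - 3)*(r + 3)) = r^2 - 10*r + 21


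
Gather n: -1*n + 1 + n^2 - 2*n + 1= n^2 - 3*n + 2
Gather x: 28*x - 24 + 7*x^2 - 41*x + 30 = 7*x^2 - 13*x + 6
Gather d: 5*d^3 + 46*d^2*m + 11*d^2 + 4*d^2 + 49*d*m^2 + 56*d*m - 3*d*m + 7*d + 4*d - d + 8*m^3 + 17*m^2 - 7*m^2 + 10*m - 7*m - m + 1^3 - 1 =5*d^3 + d^2*(46*m + 15) + d*(49*m^2 + 53*m + 10) + 8*m^3 + 10*m^2 + 2*m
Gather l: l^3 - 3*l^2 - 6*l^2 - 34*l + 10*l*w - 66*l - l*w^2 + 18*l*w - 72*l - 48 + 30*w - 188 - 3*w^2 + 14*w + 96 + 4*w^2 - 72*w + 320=l^3 - 9*l^2 + l*(-w^2 + 28*w - 172) + w^2 - 28*w + 180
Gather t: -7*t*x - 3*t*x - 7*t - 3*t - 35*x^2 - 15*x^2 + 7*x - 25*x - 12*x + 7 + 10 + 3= t*(-10*x - 10) - 50*x^2 - 30*x + 20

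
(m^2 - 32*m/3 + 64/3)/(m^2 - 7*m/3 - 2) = (-3*m^2 + 32*m - 64)/(-3*m^2 + 7*m + 6)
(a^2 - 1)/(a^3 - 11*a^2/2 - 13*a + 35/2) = 2*(a + 1)/(2*a^2 - 9*a - 35)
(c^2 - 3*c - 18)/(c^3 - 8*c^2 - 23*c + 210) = (c + 3)/(c^2 - 2*c - 35)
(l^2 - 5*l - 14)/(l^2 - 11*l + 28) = (l + 2)/(l - 4)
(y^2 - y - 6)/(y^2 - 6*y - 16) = (y - 3)/(y - 8)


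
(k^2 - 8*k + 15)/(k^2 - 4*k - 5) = (k - 3)/(k + 1)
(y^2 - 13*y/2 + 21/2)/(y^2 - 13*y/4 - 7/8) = 4*(y - 3)/(4*y + 1)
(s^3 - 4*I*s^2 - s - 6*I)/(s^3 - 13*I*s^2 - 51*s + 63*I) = (s^2 - I*s + 2)/(s^2 - 10*I*s - 21)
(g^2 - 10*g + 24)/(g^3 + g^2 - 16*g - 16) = (g - 6)/(g^2 + 5*g + 4)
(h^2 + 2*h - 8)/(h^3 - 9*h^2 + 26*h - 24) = (h + 4)/(h^2 - 7*h + 12)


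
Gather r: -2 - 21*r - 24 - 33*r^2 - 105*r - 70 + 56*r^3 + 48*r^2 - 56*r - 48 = 56*r^3 + 15*r^2 - 182*r - 144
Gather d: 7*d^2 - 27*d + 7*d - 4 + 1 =7*d^2 - 20*d - 3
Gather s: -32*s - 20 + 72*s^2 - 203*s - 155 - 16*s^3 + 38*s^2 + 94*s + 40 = -16*s^3 + 110*s^2 - 141*s - 135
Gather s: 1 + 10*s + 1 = 10*s + 2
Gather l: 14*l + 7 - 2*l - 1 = 12*l + 6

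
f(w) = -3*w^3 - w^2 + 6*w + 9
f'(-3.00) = -69.00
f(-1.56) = 8.60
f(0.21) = 10.19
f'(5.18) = -245.85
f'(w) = -9*w^2 - 2*w + 6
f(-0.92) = 4.97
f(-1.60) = 9.13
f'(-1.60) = -13.84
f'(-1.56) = -12.78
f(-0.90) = 4.98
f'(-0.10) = 6.11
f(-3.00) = 63.00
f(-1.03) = 5.04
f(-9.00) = 2061.00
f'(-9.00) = -705.00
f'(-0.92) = 0.22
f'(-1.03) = -1.49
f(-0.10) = 8.39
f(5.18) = -403.73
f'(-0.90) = 0.51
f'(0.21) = 5.18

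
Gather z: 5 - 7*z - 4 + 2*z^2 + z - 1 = 2*z^2 - 6*z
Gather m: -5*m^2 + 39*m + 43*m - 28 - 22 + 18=-5*m^2 + 82*m - 32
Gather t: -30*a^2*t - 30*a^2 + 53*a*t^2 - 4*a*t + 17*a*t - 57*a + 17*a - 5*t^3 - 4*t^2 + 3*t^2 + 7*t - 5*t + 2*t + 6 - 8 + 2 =-30*a^2 - 40*a - 5*t^3 + t^2*(53*a - 1) + t*(-30*a^2 + 13*a + 4)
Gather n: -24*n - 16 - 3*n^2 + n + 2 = -3*n^2 - 23*n - 14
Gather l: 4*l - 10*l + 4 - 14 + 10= -6*l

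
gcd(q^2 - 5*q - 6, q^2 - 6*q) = q - 6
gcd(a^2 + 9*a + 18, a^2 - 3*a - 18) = a + 3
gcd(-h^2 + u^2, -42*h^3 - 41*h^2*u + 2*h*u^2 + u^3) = h + u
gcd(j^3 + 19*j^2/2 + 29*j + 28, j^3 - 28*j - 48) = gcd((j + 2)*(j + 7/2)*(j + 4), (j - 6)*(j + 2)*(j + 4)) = j^2 + 6*j + 8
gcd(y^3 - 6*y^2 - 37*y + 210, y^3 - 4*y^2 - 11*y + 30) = y - 5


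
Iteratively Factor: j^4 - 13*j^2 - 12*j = (j - 4)*(j^3 + 4*j^2 + 3*j) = (j - 4)*(j + 3)*(j^2 + j) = (j - 4)*(j + 1)*(j + 3)*(j)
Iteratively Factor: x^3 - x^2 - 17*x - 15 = (x + 3)*(x^2 - 4*x - 5) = (x - 5)*(x + 3)*(x + 1)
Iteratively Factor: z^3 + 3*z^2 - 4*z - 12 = (z + 2)*(z^2 + z - 6) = (z + 2)*(z + 3)*(z - 2)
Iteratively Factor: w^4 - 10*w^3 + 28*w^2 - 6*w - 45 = (w + 1)*(w^3 - 11*w^2 + 39*w - 45) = (w - 5)*(w + 1)*(w^2 - 6*w + 9) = (w - 5)*(w - 3)*(w + 1)*(w - 3)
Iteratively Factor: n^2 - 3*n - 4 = (n - 4)*(n + 1)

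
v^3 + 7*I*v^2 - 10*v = v*(v + 2*I)*(v + 5*I)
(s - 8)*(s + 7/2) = s^2 - 9*s/2 - 28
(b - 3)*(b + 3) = b^2 - 9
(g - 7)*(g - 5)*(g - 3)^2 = g^4 - 18*g^3 + 116*g^2 - 318*g + 315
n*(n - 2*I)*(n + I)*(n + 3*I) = n^4 + 2*I*n^3 + 5*n^2 + 6*I*n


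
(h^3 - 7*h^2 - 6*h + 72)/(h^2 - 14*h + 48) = (h^2 - h - 12)/(h - 8)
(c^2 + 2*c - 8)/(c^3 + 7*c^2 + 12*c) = (c - 2)/(c*(c + 3))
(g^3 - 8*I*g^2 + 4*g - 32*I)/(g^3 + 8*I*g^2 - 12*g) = (g^2 - 10*I*g - 16)/(g*(g + 6*I))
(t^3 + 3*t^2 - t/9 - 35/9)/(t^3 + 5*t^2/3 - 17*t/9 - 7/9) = (3*t + 5)/(3*t + 1)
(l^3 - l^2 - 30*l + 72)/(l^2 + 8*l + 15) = (l^3 - l^2 - 30*l + 72)/(l^2 + 8*l + 15)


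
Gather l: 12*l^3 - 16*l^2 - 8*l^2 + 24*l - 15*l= 12*l^3 - 24*l^2 + 9*l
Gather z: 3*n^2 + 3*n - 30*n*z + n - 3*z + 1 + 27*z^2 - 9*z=3*n^2 + 4*n + 27*z^2 + z*(-30*n - 12) + 1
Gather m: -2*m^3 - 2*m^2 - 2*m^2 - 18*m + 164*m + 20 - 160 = -2*m^3 - 4*m^2 + 146*m - 140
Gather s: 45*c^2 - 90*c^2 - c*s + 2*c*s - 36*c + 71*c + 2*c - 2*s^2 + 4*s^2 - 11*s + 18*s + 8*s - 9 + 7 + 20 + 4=-45*c^2 + 37*c + 2*s^2 + s*(c + 15) + 22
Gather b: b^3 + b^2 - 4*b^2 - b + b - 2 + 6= b^3 - 3*b^2 + 4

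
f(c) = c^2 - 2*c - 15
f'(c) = 2*c - 2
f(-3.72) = 6.28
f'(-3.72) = -9.44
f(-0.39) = -14.07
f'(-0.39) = -2.78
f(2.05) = -14.90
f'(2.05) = 2.10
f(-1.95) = -7.30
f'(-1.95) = -5.90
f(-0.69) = -13.14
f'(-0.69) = -3.38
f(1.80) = -15.36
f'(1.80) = 1.60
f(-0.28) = -14.36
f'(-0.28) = -2.56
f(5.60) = 5.16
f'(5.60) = 9.20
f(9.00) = 48.00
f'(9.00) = 16.00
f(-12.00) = 153.00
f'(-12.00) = -26.00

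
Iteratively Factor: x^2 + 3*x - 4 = (x - 1)*(x + 4)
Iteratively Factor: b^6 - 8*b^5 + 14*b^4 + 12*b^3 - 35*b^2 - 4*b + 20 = (b + 1)*(b^5 - 9*b^4 + 23*b^3 - 11*b^2 - 24*b + 20) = (b - 2)*(b + 1)*(b^4 - 7*b^3 + 9*b^2 + 7*b - 10) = (b - 2)^2*(b + 1)*(b^3 - 5*b^2 - b + 5) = (b - 2)^2*(b + 1)^2*(b^2 - 6*b + 5) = (b - 2)^2*(b - 1)*(b + 1)^2*(b - 5)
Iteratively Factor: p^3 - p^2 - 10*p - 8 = (p + 2)*(p^2 - 3*p - 4) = (p - 4)*(p + 2)*(p + 1)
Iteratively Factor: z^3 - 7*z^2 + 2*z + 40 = (z - 4)*(z^2 - 3*z - 10) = (z - 4)*(z + 2)*(z - 5)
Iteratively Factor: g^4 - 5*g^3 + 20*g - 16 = (g - 2)*(g^3 - 3*g^2 - 6*g + 8) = (g - 2)*(g + 2)*(g^2 - 5*g + 4) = (g - 4)*(g - 2)*(g + 2)*(g - 1)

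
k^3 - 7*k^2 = k^2*(k - 7)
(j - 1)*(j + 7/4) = j^2 + 3*j/4 - 7/4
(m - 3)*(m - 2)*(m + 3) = m^3 - 2*m^2 - 9*m + 18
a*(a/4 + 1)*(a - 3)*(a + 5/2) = a^4/4 + 7*a^3/8 - 19*a^2/8 - 15*a/2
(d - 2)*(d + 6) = d^2 + 4*d - 12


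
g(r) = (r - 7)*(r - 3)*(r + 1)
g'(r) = (r - 7)*(r - 3) + (r - 7)*(r + 1) + (r - 3)*(r + 1)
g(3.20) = -3.19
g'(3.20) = -15.88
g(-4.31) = -273.66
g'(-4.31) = 144.31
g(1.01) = 23.96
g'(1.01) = -4.12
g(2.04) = 14.48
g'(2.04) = -13.24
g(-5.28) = -435.18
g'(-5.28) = 189.68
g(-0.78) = 6.47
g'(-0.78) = 26.87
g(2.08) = 13.94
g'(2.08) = -13.46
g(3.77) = -11.86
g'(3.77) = -14.22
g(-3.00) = -120.00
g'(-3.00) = 92.00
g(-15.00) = -5544.00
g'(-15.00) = 956.00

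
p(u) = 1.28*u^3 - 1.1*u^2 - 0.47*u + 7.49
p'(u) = 3.84*u^2 - 2.2*u - 0.47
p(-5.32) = -213.87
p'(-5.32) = 119.92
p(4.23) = 82.70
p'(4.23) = 58.93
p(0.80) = 7.07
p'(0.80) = 0.23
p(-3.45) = -56.54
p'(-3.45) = 52.83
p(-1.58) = 0.44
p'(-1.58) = 12.59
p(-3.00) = -35.56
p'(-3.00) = 40.69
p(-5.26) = -206.75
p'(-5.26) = 117.35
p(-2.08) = -7.81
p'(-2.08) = 20.72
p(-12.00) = -2357.11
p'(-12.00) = 578.89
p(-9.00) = -1010.50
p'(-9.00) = 330.37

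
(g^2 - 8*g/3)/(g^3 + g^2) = (g - 8/3)/(g*(g + 1))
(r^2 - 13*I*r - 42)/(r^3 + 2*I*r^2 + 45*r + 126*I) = (r - 6*I)/(r^2 + 9*I*r - 18)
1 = 1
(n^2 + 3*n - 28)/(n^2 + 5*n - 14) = (n - 4)/(n - 2)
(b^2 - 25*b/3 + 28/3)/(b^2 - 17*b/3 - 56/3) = (-3*b^2 + 25*b - 28)/(-3*b^2 + 17*b + 56)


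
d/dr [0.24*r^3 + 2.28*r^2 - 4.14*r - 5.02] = 0.72*r^2 + 4.56*r - 4.14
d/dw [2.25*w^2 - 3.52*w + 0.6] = 4.5*w - 3.52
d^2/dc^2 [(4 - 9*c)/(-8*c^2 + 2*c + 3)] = 4*((25 - 108*c)*(-8*c^2 + 2*c + 3) - 2*(8*c - 1)^2*(9*c - 4))/(-8*c^2 + 2*c + 3)^3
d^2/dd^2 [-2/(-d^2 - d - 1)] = 4*(-d^2 - d + (2*d + 1)^2 - 1)/(d^2 + d + 1)^3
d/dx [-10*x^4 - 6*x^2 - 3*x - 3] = -40*x^3 - 12*x - 3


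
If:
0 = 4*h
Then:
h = 0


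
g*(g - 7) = g^2 - 7*g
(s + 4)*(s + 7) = s^2 + 11*s + 28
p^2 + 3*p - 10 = (p - 2)*(p + 5)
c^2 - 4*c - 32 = (c - 8)*(c + 4)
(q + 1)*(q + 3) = q^2 + 4*q + 3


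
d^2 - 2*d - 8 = (d - 4)*(d + 2)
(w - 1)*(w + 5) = w^2 + 4*w - 5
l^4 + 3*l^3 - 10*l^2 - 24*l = l*(l - 3)*(l + 2)*(l + 4)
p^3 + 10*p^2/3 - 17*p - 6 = (p - 3)*(p + 1/3)*(p + 6)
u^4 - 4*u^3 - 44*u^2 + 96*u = u*(u - 8)*(u - 2)*(u + 6)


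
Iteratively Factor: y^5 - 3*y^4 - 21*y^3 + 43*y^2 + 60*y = (y + 4)*(y^4 - 7*y^3 + 7*y^2 + 15*y) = (y - 5)*(y + 4)*(y^3 - 2*y^2 - 3*y) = (y - 5)*(y - 3)*(y + 4)*(y^2 + y) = (y - 5)*(y - 3)*(y + 1)*(y + 4)*(y)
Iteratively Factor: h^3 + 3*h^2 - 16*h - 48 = (h + 3)*(h^2 - 16) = (h - 4)*(h + 3)*(h + 4)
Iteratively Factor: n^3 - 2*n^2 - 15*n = (n - 5)*(n^2 + 3*n) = (n - 5)*(n + 3)*(n)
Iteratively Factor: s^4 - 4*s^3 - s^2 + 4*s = (s - 4)*(s^3 - s) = (s - 4)*(s + 1)*(s^2 - s) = s*(s - 4)*(s + 1)*(s - 1)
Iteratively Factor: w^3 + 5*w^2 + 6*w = (w + 3)*(w^2 + 2*w) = (w + 2)*(w + 3)*(w)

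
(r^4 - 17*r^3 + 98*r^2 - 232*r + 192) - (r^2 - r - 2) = r^4 - 17*r^3 + 97*r^2 - 231*r + 194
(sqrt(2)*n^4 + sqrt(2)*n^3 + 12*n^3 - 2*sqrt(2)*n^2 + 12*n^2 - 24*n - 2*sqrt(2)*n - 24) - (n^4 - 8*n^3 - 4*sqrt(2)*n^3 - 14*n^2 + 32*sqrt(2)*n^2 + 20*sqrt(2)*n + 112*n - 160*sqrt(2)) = -n^4 + sqrt(2)*n^4 + 5*sqrt(2)*n^3 + 20*n^3 - 34*sqrt(2)*n^2 + 26*n^2 - 136*n - 22*sqrt(2)*n - 24 + 160*sqrt(2)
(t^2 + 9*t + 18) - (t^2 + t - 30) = 8*t + 48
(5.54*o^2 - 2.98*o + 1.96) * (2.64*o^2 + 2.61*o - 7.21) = 14.6256*o^4 + 6.5922*o^3 - 42.5468*o^2 + 26.6014*o - 14.1316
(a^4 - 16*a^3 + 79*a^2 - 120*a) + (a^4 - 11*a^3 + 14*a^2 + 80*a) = 2*a^4 - 27*a^3 + 93*a^2 - 40*a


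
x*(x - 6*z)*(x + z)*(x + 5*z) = x^4 - 31*x^2*z^2 - 30*x*z^3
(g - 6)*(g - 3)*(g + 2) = g^3 - 7*g^2 + 36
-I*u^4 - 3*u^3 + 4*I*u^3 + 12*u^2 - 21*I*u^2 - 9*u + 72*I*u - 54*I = (u - 3)*(u - 6*I)*(u + 3*I)*(-I*u + I)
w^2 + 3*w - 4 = (w - 1)*(w + 4)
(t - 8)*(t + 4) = t^2 - 4*t - 32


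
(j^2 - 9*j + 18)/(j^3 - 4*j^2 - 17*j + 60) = (j - 6)/(j^2 - j - 20)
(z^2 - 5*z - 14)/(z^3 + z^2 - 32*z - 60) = (z - 7)/(z^2 - z - 30)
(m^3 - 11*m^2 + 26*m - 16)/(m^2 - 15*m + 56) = (m^2 - 3*m + 2)/(m - 7)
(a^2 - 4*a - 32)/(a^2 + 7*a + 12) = (a - 8)/(a + 3)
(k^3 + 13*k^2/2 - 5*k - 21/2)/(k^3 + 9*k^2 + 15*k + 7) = (k - 3/2)/(k + 1)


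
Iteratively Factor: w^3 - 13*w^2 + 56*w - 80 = (w - 4)*(w^2 - 9*w + 20) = (w - 4)^2*(w - 5)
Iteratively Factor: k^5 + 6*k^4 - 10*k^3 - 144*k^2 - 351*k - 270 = (k + 3)*(k^4 + 3*k^3 - 19*k^2 - 87*k - 90) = (k + 3)^2*(k^3 - 19*k - 30) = (k + 3)^3*(k^2 - 3*k - 10) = (k - 5)*(k + 3)^3*(k + 2)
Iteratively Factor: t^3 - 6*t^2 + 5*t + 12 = (t - 4)*(t^2 - 2*t - 3) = (t - 4)*(t + 1)*(t - 3)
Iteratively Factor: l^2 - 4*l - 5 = (l - 5)*(l + 1)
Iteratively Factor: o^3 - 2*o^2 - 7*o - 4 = (o - 4)*(o^2 + 2*o + 1) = (o - 4)*(o + 1)*(o + 1)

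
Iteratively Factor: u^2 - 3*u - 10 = (u - 5)*(u + 2)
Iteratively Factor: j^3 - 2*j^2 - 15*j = (j)*(j^2 - 2*j - 15) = j*(j - 5)*(j + 3)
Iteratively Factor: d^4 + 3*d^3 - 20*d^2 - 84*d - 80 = (d - 5)*(d^3 + 8*d^2 + 20*d + 16) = (d - 5)*(d + 2)*(d^2 + 6*d + 8) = (d - 5)*(d + 2)^2*(d + 4)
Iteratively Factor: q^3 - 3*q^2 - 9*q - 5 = (q + 1)*(q^2 - 4*q - 5) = (q + 1)^2*(q - 5)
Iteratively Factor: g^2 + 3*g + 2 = (g + 1)*(g + 2)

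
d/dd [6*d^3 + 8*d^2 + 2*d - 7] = 18*d^2 + 16*d + 2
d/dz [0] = 0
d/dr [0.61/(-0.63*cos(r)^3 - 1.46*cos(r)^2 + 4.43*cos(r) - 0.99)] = (-1.1529*cos(r)^2 - 1.7812*cos(r) + 2.7023)*sin(r)/(0.63*cos(r)^3 + 1.46*cos(r)^2 - 4.43*cos(r) + 0.99)^2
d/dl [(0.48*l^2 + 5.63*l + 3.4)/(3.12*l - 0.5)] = (1.4976*l^2 - 0.48*l - 13.423)/(9.7344*l^2 - 3.12*l + 0.25)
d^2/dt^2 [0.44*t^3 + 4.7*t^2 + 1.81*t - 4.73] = 2.64*t + 9.4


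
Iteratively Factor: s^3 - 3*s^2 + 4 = (s - 2)*(s^2 - s - 2) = (s - 2)*(s + 1)*(s - 2)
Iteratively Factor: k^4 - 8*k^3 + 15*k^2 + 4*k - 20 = (k - 2)*(k^3 - 6*k^2 + 3*k + 10) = (k - 2)*(k + 1)*(k^2 - 7*k + 10) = (k - 2)^2*(k + 1)*(k - 5)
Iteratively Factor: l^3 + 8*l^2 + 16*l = (l + 4)*(l^2 + 4*l) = l*(l + 4)*(l + 4)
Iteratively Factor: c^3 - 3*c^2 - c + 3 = (c + 1)*(c^2 - 4*c + 3) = (c - 3)*(c + 1)*(c - 1)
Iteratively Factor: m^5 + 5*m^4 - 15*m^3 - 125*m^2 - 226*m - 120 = (m + 3)*(m^4 + 2*m^3 - 21*m^2 - 62*m - 40) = (m + 2)*(m + 3)*(m^3 - 21*m - 20) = (m + 2)*(m + 3)*(m + 4)*(m^2 - 4*m - 5) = (m - 5)*(m + 2)*(m + 3)*(m + 4)*(m + 1)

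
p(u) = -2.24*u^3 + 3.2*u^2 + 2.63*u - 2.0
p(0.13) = -1.61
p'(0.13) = 3.35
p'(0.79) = 3.49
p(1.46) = 1.69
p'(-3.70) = -113.05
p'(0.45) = 4.15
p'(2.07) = -12.92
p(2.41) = -8.43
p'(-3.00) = -77.05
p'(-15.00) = -1605.37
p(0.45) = -0.37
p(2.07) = -2.71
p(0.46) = -0.33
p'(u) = -6.72*u^2 + 6.4*u + 2.63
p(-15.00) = 8238.55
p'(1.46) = -2.35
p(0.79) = 0.97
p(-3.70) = 145.54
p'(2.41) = -20.98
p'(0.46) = 4.15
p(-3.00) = 79.39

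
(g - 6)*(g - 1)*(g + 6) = g^3 - g^2 - 36*g + 36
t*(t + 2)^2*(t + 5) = t^4 + 9*t^3 + 24*t^2 + 20*t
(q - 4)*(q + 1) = q^2 - 3*q - 4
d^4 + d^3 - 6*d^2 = d^2*(d - 2)*(d + 3)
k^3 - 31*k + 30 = (k - 5)*(k - 1)*(k + 6)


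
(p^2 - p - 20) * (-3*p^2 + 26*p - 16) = -3*p^4 + 29*p^3 + 18*p^2 - 504*p + 320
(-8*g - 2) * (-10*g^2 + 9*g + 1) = 80*g^3 - 52*g^2 - 26*g - 2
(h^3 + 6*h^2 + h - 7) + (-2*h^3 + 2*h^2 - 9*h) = -h^3 + 8*h^2 - 8*h - 7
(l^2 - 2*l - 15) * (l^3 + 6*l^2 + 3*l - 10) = l^5 + 4*l^4 - 24*l^3 - 106*l^2 - 25*l + 150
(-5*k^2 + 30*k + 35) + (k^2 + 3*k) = -4*k^2 + 33*k + 35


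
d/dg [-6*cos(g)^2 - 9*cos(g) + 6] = 3*(4*cos(g) + 3)*sin(g)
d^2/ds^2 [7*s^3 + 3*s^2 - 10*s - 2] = 42*s + 6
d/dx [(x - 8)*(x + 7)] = 2*x - 1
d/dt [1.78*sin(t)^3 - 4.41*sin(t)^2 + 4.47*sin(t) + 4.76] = (5.34*sin(t)^2 - 8.82*sin(t) + 4.47)*cos(t)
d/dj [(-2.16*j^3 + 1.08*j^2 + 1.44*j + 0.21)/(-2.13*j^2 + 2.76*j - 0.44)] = (4.6008*j^4 - 11.9232*j^3 + 8.8992*j^2 - 0.0558000000000001*j - 1.2132)/(4.5369*j^4 - 11.7576*j^3 + 9.492*j^2 - 2.4288*j + 0.1936)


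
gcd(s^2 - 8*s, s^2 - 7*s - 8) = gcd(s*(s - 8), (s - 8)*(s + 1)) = s - 8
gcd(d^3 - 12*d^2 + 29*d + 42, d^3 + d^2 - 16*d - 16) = d + 1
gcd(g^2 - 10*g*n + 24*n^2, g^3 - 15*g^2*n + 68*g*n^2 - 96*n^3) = g - 4*n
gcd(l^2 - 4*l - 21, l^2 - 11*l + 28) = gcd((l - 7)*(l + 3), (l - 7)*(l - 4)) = l - 7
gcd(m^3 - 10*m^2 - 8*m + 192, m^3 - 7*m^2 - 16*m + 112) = m + 4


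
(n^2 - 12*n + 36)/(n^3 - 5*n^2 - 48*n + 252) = 1/(n + 7)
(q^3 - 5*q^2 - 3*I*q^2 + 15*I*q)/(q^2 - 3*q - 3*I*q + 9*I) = q*(q - 5)/(q - 3)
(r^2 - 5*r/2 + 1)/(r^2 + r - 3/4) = 2*(r - 2)/(2*r + 3)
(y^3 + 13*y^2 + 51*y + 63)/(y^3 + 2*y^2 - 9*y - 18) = (y^2 + 10*y + 21)/(y^2 - y - 6)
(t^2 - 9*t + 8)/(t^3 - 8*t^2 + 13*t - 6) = (t - 8)/(t^2 - 7*t + 6)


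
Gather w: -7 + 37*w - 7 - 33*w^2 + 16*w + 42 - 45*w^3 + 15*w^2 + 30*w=-45*w^3 - 18*w^2 + 83*w + 28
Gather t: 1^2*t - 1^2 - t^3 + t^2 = -t^3 + t^2 + t - 1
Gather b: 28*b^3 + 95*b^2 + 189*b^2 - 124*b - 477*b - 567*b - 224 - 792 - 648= 28*b^3 + 284*b^2 - 1168*b - 1664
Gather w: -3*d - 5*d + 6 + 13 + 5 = 24 - 8*d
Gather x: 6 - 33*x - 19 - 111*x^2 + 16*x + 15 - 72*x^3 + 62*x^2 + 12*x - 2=-72*x^3 - 49*x^2 - 5*x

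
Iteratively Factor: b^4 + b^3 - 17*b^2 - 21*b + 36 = (b + 3)*(b^3 - 2*b^2 - 11*b + 12) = (b + 3)^2*(b^2 - 5*b + 4) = (b - 1)*(b + 3)^2*(b - 4)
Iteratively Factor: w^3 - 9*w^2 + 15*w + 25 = (w + 1)*(w^2 - 10*w + 25) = (w - 5)*(w + 1)*(w - 5)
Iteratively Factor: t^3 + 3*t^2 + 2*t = (t + 2)*(t^2 + t) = (t + 1)*(t + 2)*(t)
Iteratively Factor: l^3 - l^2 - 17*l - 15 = (l + 1)*(l^2 - 2*l - 15) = (l + 1)*(l + 3)*(l - 5)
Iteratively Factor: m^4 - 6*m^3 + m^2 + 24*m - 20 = (m - 5)*(m^3 - m^2 - 4*m + 4) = (m - 5)*(m - 1)*(m^2 - 4) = (m - 5)*(m - 2)*(m - 1)*(m + 2)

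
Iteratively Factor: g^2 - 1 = (g - 1)*(g + 1)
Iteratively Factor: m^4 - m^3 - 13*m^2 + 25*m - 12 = (m + 4)*(m^3 - 5*m^2 + 7*m - 3) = (m - 1)*(m + 4)*(m^2 - 4*m + 3) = (m - 3)*(m - 1)*(m + 4)*(m - 1)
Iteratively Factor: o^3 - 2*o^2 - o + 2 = (o + 1)*(o^2 - 3*o + 2) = (o - 1)*(o + 1)*(o - 2)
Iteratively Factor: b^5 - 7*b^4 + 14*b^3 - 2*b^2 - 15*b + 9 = (b - 3)*(b^4 - 4*b^3 + 2*b^2 + 4*b - 3) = (b - 3)^2*(b^3 - b^2 - b + 1) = (b - 3)^2*(b + 1)*(b^2 - 2*b + 1) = (b - 3)^2*(b - 1)*(b + 1)*(b - 1)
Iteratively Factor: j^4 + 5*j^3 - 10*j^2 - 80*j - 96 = (j + 2)*(j^3 + 3*j^2 - 16*j - 48) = (j - 4)*(j + 2)*(j^2 + 7*j + 12) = (j - 4)*(j + 2)*(j + 4)*(j + 3)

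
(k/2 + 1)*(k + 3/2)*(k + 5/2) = k^3/2 + 3*k^2 + 47*k/8 + 15/4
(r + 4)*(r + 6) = r^2 + 10*r + 24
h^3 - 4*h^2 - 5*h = h*(h - 5)*(h + 1)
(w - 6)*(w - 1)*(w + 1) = w^3 - 6*w^2 - w + 6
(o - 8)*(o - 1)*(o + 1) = o^3 - 8*o^2 - o + 8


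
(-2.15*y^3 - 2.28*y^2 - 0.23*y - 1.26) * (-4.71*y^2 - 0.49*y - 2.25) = 10.1265*y^5 + 11.7923*y^4 + 7.038*y^3 + 11.1773*y^2 + 1.1349*y + 2.835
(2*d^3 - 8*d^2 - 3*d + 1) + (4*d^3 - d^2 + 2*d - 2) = 6*d^3 - 9*d^2 - d - 1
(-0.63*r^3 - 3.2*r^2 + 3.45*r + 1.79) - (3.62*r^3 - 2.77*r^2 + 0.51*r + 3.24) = -4.25*r^3 - 0.43*r^2 + 2.94*r - 1.45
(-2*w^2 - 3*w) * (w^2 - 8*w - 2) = -2*w^4 + 13*w^3 + 28*w^2 + 6*w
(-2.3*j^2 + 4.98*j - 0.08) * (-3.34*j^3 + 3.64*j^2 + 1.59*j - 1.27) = 7.682*j^5 - 25.0052*j^4 + 14.7374*j^3 + 10.548*j^2 - 6.4518*j + 0.1016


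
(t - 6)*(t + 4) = t^2 - 2*t - 24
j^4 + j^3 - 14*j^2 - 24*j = j*(j - 4)*(j + 2)*(j + 3)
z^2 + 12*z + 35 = (z + 5)*(z + 7)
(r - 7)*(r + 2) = r^2 - 5*r - 14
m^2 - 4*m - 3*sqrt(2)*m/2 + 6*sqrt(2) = (m - 4)*(m - 3*sqrt(2)/2)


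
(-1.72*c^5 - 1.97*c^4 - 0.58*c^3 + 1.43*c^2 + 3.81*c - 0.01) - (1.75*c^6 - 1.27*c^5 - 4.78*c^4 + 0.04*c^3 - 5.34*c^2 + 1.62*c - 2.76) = -1.75*c^6 - 0.45*c^5 + 2.81*c^4 - 0.62*c^3 + 6.77*c^2 + 2.19*c + 2.75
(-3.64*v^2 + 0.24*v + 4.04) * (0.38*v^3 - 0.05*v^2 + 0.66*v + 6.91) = -1.3832*v^5 + 0.2732*v^4 - 0.8792*v^3 - 25.196*v^2 + 4.3248*v + 27.9164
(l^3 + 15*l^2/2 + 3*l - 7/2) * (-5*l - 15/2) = -5*l^4 - 45*l^3 - 285*l^2/4 - 5*l + 105/4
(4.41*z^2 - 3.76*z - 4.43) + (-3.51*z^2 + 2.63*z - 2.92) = 0.9*z^2 - 1.13*z - 7.35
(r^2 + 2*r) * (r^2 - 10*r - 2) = r^4 - 8*r^3 - 22*r^2 - 4*r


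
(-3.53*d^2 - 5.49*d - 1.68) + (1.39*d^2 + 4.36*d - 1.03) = -2.14*d^2 - 1.13*d - 2.71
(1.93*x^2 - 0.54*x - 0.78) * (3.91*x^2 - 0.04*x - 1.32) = 7.5463*x^4 - 2.1886*x^3 - 5.5758*x^2 + 0.744*x + 1.0296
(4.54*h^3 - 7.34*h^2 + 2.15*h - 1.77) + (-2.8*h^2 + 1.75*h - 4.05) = 4.54*h^3 - 10.14*h^2 + 3.9*h - 5.82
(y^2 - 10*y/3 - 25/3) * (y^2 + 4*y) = y^4 + 2*y^3/3 - 65*y^2/3 - 100*y/3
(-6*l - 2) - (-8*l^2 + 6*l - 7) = 8*l^2 - 12*l + 5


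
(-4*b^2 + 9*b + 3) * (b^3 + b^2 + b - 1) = -4*b^5 + 5*b^4 + 8*b^3 + 16*b^2 - 6*b - 3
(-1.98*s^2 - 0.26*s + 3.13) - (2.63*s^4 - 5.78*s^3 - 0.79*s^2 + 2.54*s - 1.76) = -2.63*s^4 + 5.78*s^3 - 1.19*s^2 - 2.8*s + 4.89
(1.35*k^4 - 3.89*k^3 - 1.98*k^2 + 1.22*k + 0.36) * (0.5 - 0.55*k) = -0.7425*k^5 + 2.8145*k^4 - 0.856*k^3 - 1.661*k^2 + 0.412*k + 0.18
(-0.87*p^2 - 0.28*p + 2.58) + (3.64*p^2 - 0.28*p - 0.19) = 2.77*p^2 - 0.56*p + 2.39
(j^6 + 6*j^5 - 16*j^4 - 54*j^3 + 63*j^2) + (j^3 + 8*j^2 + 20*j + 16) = j^6 + 6*j^5 - 16*j^4 - 53*j^3 + 71*j^2 + 20*j + 16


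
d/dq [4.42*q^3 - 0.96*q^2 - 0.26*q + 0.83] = 13.26*q^2 - 1.92*q - 0.26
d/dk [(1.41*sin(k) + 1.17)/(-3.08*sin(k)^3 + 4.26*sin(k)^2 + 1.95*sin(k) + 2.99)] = (8.6856*sin(k)^3 + 4.8042*sin(k)^2 - 9.9684*sin(k) + 1.9344)*cos(k)/(9.4864*sin(k)^6 - 26.2416*sin(k)^5 + 6.1356*sin(k)^4 - 1.8044*sin(k)^3 + 29.2773*sin(k)^2 + 11.661*sin(k) + 8.9401)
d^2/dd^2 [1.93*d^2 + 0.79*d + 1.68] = 3.86000000000000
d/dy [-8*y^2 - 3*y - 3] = -16*y - 3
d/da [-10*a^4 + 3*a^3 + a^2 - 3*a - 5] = -40*a^3 + 9*a^2 + 2*a - 3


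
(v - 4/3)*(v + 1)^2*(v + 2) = v^4 + 8*v^3/3 - v^2/3 - 14*v/3 - 8/3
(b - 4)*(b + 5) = b^2 + b - 20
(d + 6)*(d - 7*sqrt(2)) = d^2 - 7*sqrt(2)*d + 6*d - 42*sqrt(2)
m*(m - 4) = m^2 - 4*m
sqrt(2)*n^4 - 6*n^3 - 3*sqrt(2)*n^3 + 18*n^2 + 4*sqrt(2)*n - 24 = (n - 2)^2*(n - 3*sqrt(2))*(sqrt(2)*n + sqrt(2))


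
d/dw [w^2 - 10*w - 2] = 2*w - 10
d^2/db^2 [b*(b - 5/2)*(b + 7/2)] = 6*b + 2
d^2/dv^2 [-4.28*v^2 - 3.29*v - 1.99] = -8.56000000000000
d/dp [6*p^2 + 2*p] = 12*p + 2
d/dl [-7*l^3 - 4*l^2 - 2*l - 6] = -21*l^2 - 8*l - 2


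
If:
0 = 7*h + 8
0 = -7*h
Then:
No Solution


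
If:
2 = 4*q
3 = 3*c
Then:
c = 1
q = 1/2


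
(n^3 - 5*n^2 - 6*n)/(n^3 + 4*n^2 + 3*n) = (n - 6)/(n + 3)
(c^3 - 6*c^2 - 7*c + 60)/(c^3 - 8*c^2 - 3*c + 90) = (c - 4)/(c - 6)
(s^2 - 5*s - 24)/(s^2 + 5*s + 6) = (s - 8)/(s + 2)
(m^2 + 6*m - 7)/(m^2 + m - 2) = (m + 7)/(m + 2)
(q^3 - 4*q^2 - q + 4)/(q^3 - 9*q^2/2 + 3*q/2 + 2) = 2*(q + 1)/(2*q + 1)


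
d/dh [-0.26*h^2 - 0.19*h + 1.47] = -0.52*h - 0.19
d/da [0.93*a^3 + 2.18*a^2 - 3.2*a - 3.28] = 2.79*a^2 + 4.36*a - 3.2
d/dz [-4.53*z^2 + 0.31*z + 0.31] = 0.31 - 9.06*z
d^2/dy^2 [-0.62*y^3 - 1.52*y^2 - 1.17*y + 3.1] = -3.72*y - 3.04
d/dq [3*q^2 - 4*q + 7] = 6*q - 4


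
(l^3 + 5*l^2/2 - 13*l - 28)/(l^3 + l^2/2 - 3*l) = (2*l^2 + l - 28)/(l*(2*l - 3))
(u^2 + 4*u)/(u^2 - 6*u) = (u + 4)/(u - 6)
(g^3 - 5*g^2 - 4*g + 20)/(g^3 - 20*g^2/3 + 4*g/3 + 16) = 3*(g^2 - 3*g - 10)/(3*g^2 - 14*g - 24)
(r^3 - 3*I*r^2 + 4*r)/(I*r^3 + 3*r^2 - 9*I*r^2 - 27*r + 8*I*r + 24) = r*(r^2 - 3*I*r + 4)/(I*r^3 + 3*r^2 - 9*I*r^2 - 27*r + 8*I*r + 24)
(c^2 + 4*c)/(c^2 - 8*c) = (c + 4)/(c - 8)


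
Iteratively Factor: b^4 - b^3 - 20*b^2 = (b)*(b^3 - b^2 - 20*b) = b*(b - 5)*(b^2 + 4*b) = b*(b - 5)*(b + 4)*(b)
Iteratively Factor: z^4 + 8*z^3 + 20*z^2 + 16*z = (z + 2)*(z^3 + 6*z^2 + 8*z) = (z + 2)*(z + 4)*(z^2 + 2*z) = z*(z + 2)*(z + 4)*(z + 2)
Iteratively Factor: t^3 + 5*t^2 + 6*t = (t)*(t^2 + 5*t + 6) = t*(t + 3)*(t + 2)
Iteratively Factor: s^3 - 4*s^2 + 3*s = (s)*(s^2 - 4*s + 3) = s*(s - 3)*(s - 1)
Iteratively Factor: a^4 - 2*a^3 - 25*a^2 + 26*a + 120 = (a - 5)*(a^3 + 3*a^2 - 10*a - 24) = (a - 5)*(a + 2)*(a^2 + a - 12) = (a - 5)*(a - 3)*(a + 2)*(a + 4)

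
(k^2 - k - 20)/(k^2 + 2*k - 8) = (k - 5)/(k - 2)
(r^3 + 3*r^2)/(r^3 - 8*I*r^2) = (r + 3)/(r - 8*I)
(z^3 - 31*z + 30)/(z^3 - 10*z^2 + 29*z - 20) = (z + 6)/(z - 4)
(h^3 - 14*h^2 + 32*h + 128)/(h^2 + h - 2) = (h^2 - 16*h + 64)/(h - 1)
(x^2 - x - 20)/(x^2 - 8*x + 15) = (x + 4)/(x - 3)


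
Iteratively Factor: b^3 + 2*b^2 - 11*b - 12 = (b - 3)*(b^2 + 5*b + 4) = (b - 3)*(b + 4)*(b + 1)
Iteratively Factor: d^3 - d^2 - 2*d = (d)*(d^2 - d - 2) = d*(d + 1)*(d - 2)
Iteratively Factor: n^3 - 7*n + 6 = (n - 1)*(n^2 + n - 6) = (n - 2)*(n - 1)*(n + 3)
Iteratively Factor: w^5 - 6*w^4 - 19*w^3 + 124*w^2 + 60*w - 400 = (w - 5)*(w^4 - w^3 - 24*w^2 + 4*w + 80) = (w - 5)*(w - 2)*(w^3 + w^2 - 22*w - 40) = (w - 5)*(w - 2)*(w + 4)*(w^2 - 3*w - 10) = (w - 5)^2*(w - 2)*(w + 4)*(w + 2)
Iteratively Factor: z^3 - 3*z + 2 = (z + 2)*(z^2 - 2*z + 1) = (z - 1)*(z + 2)*(z - 1)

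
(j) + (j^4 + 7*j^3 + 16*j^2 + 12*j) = j^4 + 7*j^3 + 16*j^2 + 13*j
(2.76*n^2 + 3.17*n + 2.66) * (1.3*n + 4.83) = 3.588*n^3 + 17.4518*n^2 + 18.7691*n + 12.8478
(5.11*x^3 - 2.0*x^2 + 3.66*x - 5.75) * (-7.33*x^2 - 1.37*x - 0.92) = -37.4563*x^5 + 7.6593*x^4 - 28.789*x^3 + 38.9733*x^2 + 4.5103*x + 5.29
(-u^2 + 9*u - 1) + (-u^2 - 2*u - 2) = -2*u^2 + 7*u - 3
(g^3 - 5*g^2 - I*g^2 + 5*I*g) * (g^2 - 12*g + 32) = g^5 - 17*g^4 - I*g^4 + 92*g^3 + 17*I*g^3 - 160*g^2 - 92*I*g^2 + 160*I*g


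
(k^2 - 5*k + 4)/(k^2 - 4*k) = (k - 1)/k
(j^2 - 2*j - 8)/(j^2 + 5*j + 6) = (j - 4)/(j + 3)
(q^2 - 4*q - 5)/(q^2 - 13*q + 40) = (q + 1)/(q - 8)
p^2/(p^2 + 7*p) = p/(p + 7)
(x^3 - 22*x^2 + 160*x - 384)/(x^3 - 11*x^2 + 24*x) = (x^2 - 14*x + 48)/(x*(x - 3))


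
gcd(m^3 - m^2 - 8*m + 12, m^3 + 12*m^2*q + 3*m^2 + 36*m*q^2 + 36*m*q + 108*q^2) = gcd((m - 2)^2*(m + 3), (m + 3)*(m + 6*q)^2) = m + 3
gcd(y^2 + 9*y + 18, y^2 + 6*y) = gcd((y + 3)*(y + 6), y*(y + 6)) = y + 6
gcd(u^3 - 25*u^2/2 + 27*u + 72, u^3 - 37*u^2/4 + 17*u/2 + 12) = u - 8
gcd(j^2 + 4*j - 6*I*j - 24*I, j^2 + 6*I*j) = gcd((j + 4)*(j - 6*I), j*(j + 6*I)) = 1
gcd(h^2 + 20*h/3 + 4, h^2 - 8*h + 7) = 1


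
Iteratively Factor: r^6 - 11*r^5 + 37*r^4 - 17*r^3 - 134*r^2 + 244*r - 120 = (r - 2)*(r^5 - 9*r^4 + 19*r^3 + 21*r^2 - 92*r + 60) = (r - 2)*(r + 2)*(r^4 - 11*r^3 + 41*r^2 - 61*r + 30) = (r - 5)*(r - 2)*(r + 2)*(r^3 - 6*r^2 + 11*r - 6) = (r - 5)*(r - 2)*(r - 1)*(r + 2)*(r^2 - 5*r + 6) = (r - 5)*(r - 2)^2*(r - 1)*(r + 2)*(r - 3)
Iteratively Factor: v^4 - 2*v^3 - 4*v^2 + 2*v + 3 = (v + 1)*(v^3 - 3*v^2 - v + 3) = (v + 1)^2*(v^2 - 4*v + 3) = (v - 1)*(v + 1)^2*(v - 3)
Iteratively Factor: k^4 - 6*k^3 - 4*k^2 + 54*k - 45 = (k - 3)*(k^3 - 3*k^2 - 13*k + 15) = (k - 5)*(k - 3)*(k^2 + 2*k - 3) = (k - 5)*(k - 3)*(k - 1)*(k + 3)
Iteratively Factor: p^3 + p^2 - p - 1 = (p + 1)*(p^2 - 1) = (p + 1)^2*(p - 1)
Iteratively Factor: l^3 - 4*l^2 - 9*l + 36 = (l - 4)*(l^2 - 9) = (l - 4)*(l + 3)*(l - 3)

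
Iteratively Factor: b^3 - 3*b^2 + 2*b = (b - 1)*(b^2 - 2*b) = b*(b - 1)*(b - 2)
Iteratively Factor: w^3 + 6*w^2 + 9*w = (w + 3)*(w^2 + 3*w) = w*(w + 3)*(w + 3)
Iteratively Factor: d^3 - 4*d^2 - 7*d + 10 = (d - 5)*(d^2 + d - 2) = (d - 5)*(d - 1)*(d + 2)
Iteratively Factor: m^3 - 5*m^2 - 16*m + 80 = (m - 5)*(m^2 - 16) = (m - 5)*(m - 4)*(m + 4)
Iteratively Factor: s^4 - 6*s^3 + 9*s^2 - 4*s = (s - 1)*(s^3 - 5*s^2 + 4*s) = s*(s - 1)*(s^2 - 5*s + 4) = s*(s - 4)*(s - 1)*(s - 1)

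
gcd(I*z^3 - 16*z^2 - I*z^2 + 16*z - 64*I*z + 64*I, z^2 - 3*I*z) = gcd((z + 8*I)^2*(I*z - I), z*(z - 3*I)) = 1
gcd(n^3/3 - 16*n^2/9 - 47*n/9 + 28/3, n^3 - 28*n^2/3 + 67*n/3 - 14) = 1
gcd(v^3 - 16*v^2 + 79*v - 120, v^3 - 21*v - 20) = v - 5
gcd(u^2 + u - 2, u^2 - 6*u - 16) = u + 2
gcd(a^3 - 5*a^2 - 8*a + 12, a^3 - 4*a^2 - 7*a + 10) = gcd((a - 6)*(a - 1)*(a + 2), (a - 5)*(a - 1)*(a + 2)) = a^2 + a - 2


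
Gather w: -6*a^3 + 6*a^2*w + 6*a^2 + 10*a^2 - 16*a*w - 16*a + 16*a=-6*a^3 + 16*a^2 + w*(6*a^2 - 16*a)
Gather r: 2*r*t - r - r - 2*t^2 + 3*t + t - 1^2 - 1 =r*(2*t - 2) - 2*t^2 + 4*t - 2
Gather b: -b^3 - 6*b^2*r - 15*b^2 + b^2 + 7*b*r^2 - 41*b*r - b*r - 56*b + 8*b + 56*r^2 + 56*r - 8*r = -b^3 + b^2*(-6*r - 14) + b*(7*r^2 - 42*r - 48) + 56*r^2 + 48*r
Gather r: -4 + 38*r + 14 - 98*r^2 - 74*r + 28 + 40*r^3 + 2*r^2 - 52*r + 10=40*r^3 - 96*r^2 - 88*r + 48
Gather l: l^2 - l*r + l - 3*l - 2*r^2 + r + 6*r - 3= l^2 + l*(-r - 2) - 2*r^2 + 7*r - 3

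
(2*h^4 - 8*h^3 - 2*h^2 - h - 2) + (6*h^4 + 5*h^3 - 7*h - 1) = 8*h^4 - 3*h^3 - 2*h^2 - 8*h - 3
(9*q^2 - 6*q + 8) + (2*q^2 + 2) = 11*q^2 - 6*q + 10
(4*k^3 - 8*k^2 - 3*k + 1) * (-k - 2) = -4*k^4 + 19*k^2 + 5*k - 2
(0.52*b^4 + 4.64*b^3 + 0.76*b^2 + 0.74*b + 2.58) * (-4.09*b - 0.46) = -2.1268*b^5 - 19.2168*b^4 - 5.2428*b^3 - 3.3762*b^2 - 10.8926*b - 1.1868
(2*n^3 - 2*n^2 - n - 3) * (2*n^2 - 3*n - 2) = 4*n^5 - 10*n^4 + n^2 + 11*n + 6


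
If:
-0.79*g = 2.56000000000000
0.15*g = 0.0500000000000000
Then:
No Solution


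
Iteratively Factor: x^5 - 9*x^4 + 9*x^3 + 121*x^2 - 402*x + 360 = (x - 3)*(x^4 - 6*x^3 - 9*x^2 + 94*x - 120) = (x - 3)*(x - 2)*(x^3 - 4*x^2 - 17*x + 60) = (x - 5)*(x - 3)*(x - 2)*(x^2 + x - 12) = (x - 5)*(x - 3)^2*(x - 2)*(x + 4)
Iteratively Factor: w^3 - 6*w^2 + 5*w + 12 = (w - 4)*(w^2 - 2*w - 3) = (w - 4)*(w - 3)*(w + 1)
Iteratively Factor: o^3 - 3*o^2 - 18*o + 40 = (o - 5)*(o^2 + 2*o - 8) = (o - 5)*(o - 2)*(o + 4)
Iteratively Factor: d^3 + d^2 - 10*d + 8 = (d + 4)*(d^2 - 3*d + 2) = (d - 1)*(d + 4)*(d - 2)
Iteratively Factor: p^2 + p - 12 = (p + 4)*(p - 3)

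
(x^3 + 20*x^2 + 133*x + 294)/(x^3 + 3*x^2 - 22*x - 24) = (x^2 + 14*x + 49)/(x^2 - 3*x - 4)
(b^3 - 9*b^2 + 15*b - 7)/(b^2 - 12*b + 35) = (b^2 - 2*b + 1)/(b - 5)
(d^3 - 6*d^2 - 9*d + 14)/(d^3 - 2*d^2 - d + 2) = (d^2 - 5*d - 14)/(d^2 - d - 2)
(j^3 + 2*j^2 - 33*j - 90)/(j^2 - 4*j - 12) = (j^2 + 8*j + 15)/(j + 2)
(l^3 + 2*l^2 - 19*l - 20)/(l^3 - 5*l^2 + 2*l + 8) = (l + 5)/(l - 2)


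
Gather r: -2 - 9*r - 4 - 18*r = -27*r - 6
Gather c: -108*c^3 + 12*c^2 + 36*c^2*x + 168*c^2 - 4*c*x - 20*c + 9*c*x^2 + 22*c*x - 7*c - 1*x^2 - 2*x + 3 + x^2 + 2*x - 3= -108*c^3 + c^2*(36*x + 180) + c*(9*x^2 + 18*x - 27)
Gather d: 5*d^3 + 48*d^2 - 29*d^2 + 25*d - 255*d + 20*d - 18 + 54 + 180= 5*d^3 + 19*d^2 - 210*d + 216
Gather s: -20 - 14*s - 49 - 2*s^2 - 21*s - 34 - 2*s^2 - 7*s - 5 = -4*s^2 - 42*s - 108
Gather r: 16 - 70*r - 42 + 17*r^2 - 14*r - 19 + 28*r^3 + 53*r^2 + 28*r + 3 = 28*r^3 + 70*r^2 - 56*r - 42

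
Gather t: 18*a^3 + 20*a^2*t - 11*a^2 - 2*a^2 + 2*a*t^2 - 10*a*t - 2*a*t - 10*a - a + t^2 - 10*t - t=18*a^3 - 13*a^2 - 11*a + t^2*(2*a + 1) + t*(20*a^2 - 12*a - 11)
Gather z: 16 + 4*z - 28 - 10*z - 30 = -6*z - 42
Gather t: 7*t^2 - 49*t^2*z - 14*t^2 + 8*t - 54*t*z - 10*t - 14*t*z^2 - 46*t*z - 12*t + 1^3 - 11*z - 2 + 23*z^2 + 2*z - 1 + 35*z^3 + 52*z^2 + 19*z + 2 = t^2*(-49*z - 7) + t*(-14*z^2 - 100*z - 14) + 35*z^3 + 75*z^2 + 10*z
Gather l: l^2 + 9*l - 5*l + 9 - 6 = l^2 + 4*l + 3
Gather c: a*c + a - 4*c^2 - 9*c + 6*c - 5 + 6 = a - 4*c^2 + c*(a - 3) + 1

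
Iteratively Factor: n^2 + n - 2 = (n + 2)*(n - 1)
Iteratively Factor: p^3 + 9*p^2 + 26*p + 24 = (p + 3)*(p^2 + 6*p + 8) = (p + 2)*(p + 3)*(p + 4)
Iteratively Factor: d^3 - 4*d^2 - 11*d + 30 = (d + 3)*(d^2 - 7*d + 10) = (d - 2)*(d + 3)*(d - 5)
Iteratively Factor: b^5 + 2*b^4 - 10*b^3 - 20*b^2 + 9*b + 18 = (b - 1)*(b^4 + 3*b^3 - 7*b^2 - 27*b - 18) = (b - 1)*(b + 1)*(b^3 + 2*b^2 - 9*b - 18) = (b - 1)*(b + 1)*(b + 3)*(b^2 - b - 6) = (b - 1)*(b + 1)*(b + 2)*(b + 3)*(b - 3)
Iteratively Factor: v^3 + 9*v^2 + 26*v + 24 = (v + 4)*(v^2 + 5*v + 6) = (v + 2)*(v + 4)*(v + 3)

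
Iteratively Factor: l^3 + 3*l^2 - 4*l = (l)*(l^2 + 3*l - 4) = l*(l + 4)*(l - 1)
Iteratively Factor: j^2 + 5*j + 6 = (j + 3)*(j + 2)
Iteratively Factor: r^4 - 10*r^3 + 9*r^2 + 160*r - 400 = (r - 5)*(r^3 - 5*r^2 - 16*r + 80) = (r - 5)*(r + 4)*(r^2 - 9*r + 20) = (r - 5)*(r - 4)*(r + 4)*(r - 5)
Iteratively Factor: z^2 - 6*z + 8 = (z - 4)*(z - 2)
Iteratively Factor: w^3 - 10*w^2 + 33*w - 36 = (w - 4)*(w^2 - 6*w + 9) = (w - 4)*(w - 3)*(w - 3)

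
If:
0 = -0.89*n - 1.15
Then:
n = -1.29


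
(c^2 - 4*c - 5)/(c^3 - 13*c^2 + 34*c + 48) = (c - 5)/(c^2 - 14*c + 48)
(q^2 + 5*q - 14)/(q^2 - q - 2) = (q + 7)/(q + 1)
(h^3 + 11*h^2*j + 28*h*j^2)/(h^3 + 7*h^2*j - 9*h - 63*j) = h*(h + 4*j)/(h^2 - 9)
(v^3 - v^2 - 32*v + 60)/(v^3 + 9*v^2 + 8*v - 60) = (v - 5)/(v + 5)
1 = 1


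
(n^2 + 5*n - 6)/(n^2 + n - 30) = (n - 1)/(n - 5)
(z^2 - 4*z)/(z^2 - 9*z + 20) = z/(z - 5)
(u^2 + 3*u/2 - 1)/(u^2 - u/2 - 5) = (2*u - 1)/(2*u - 5)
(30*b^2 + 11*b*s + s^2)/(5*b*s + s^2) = (6*b + s)/s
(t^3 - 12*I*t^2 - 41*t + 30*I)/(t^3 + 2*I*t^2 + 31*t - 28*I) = (t^2 - 11*I*t - 30)/(t^2 + 3*I*t + 28)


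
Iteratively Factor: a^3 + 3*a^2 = (a + 3)*(a^2) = a*(a + 3)*(a)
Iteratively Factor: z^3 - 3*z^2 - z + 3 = (z - 3)*(z^2 - 1) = (z - 3)*(z - 1)*(z + 1)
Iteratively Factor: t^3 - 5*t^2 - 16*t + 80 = (t + 4)*(t^2 - 9*t + 20) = (t - 5)*(t + 4)*(t - 4)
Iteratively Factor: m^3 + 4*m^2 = (m)*(m^2 + 4*m) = m*(m + 4)*(m)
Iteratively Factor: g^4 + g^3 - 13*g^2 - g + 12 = (g - 1)*(g^3 + 2*g^2 - 11*g - 12) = (g - 3)*(g - 1)*(g^2 + 5*g + 4) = (g - 3)*(g - 1)*(g + 4)*(g + 1)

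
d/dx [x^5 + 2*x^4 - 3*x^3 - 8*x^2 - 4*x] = 5*x^4 + 8*x^3 - 9*x^2 - 16*x - 4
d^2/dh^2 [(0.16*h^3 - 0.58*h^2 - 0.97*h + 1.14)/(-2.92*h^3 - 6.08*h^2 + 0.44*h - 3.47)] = (-3.5527136788005e-15*h^7 + 15.571776*h^6 + 48.39024*h^5 + 10.610112*h^4 - 322.100912*h^3 - 433.9572*h^2 - 46.743312*h + 64.590556)/(24.897088*h^9 + 155.521536*h^8 + 312.570816*h^7 + 266.646032*h^6 + 322.53024*h^5 + 361.601952*h^4 + 49.695436*h^3 + 221.641392*h^2 - 15.893988*h + 41.781923)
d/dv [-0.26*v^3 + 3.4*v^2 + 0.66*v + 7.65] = -0.78*v^2 + 6.8*v + 0.66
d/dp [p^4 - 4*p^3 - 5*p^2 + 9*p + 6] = 4*p^3 - 12*p^2 - 10*p + 9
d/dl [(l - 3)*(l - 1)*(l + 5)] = 3*l^2 + 2*l - 17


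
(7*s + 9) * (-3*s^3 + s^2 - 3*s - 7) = -21*s^4 - 20*s^3 - 12*s^2 - 76*s - 63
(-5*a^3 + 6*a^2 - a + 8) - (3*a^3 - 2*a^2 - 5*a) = -8*a^3 + 8*a^2 + 4*a + 8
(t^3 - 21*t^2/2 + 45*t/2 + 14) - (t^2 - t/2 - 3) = t^3 - 23*t^2/2 + 23*t + 17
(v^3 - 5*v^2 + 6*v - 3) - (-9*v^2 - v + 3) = v^3 + 4*v^2 + 7*v - 6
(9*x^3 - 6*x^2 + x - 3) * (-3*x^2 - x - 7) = -27*x^5 + 9*x^4 - 60*x^3 + 50*x^2 - 4*x + 21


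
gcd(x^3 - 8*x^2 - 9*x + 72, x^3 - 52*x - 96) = x - 8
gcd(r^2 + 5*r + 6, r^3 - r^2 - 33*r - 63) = r + 3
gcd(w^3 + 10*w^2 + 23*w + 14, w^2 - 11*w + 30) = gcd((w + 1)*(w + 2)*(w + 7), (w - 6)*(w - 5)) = 1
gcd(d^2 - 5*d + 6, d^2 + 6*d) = 1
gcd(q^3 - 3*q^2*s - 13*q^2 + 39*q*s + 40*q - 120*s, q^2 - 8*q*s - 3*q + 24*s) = 1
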